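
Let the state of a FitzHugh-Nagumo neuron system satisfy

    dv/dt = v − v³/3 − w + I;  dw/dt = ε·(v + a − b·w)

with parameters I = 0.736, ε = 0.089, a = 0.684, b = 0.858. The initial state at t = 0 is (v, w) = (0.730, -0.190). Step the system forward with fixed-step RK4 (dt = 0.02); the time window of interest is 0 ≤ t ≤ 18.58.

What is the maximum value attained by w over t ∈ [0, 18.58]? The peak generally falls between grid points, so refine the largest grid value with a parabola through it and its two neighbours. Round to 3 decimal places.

t=0.000: state=(0.730, -0.190)
step 1 (dt=0.02): k1=(1.526, 0.140), k2=(1.532, 0.142), k3=(1.532, 0.142), k4=(1.537, 0.143); state += dt/6·(k1+2k2+2k3+k4)
t=0.020: state=(0.761, -0.187)
t=0.040: state=(0.791, -0.184)
t=0.060: state=(0.822, -0.181)
continuing one RK4 step at a time; state shown every 50 steps (Δt=1):
t=1.000: state=(1.876, 0.004)
t=2.000: state=(1.962, 0.230)
t=3.000: state=(1.895, 0.437)
t=4.000: state=(1.820, 0.623)
t=5.000: state=(1.744, 0.788)
t=6.000: state=(1.667, 0.935)
t=7.000: state=(1.590, 1.064)
t=8.000: state=(1.511, 1.177)
t=9.000: state=(1.429, 1.275)
t=10.000: state=(1.344, 1.359)
t=11.000: state=(1.252, 1.429)
t=12.000: state=(1.152, 1.486)
t=13.000: state=(1.035, 1.529)
t=14.000: state=(0.891, 1.558)
t=15.000: state=(0.687, 1.570)
t=16.000: state=(0.330, 1.558)
t=17.000: state=(-0.483, 1.500)
t=18.000: state=(-1.684, 1.351)
t=18.580: state=(-1.896, 1.235)
largest grid value and its neighbours: w(15.080)=1.56995, w(15.100)=1.56995, w(15.120)=1.56994
parabola through these three points peaks at t≈15.090 with w≈1.56995

max w = 1.570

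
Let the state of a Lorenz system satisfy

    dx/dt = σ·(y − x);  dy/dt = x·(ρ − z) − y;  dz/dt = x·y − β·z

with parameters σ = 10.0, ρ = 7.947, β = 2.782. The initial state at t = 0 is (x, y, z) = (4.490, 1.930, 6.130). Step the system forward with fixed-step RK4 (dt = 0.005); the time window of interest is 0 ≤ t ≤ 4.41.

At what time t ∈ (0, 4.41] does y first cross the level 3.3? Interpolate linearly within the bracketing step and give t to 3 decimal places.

t = 0.233

t=0.000: state=(4.490, 1.930, 6.130)
step 1 (dt=0.005): k1=(-25.600, 6.228, -8.388), k2=(-24.804, 6.189, -8.384), k3=(-24.825, 6.193, -8.381), k4=(-24.049, 6.155, -8.376); state += dt/6·(k1+2k2+2k3+k4)
t=0.005: state=(4.366, 1.961, 6.088)
t=0.010: state=(4.249, 1.992, 6.046)
t=0.015: state=(4.140, 2.022, 6.005)
continuing one RK4 step at a time; state shown every 40 steps (Δt=0.2):
t=0.200: state=(2.929, 3.087, 4.761)
t=0.230: state=(2.996, 3.279, 4.651)
next step: t=0.235: state=(3.011, 3.312, 4.636) — y has crossed 3.3
linear interpolation between t=0.230 (3.27911) and t=0.235 (3.31224) → t≈0.233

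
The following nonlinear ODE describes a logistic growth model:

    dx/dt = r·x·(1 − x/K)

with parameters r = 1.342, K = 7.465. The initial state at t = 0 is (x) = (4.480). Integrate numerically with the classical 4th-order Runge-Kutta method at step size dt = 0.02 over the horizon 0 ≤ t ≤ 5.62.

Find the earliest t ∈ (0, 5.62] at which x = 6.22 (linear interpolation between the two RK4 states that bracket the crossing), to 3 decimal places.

t=0.000: state=(4.480)
step 1 (dt=0.02): k1=(2.404), k2=(2.397), k3=(2.398), k4=(2.391); state += dt/6·(k1+2k2+2k3+k4)
t=0.020: state=(4.528)
t=0.040: state=(4.576)
t=0.060: state=(4.623)
continuing one RK4 step at a time; state shown every 10 steps (Δt=0.2):
t=0.200: state=(4.946)
t=0.400: state=(5.372)
t=0.600: state=(5.752)
t=0.800: state=(6.080)
t=0.880: state=(6.197)
next step: t=0.900: state=(6.225) — x has crossed 6.22
linear interpolation between t=0.880 (6.19738) and t=0.900 (6.22537) → t≈0.896

t = 0.896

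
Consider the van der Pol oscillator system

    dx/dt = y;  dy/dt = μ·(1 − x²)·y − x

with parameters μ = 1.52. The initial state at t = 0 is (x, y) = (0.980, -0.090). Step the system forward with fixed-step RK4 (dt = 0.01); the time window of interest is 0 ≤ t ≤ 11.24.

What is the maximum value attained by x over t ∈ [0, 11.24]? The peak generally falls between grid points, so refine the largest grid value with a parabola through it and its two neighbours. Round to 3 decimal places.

t=0.000: state=(0.980, -0.090)
step 1 (dt=0.01): k1=(-0.090, -0.985), k2=(-0.095, -0.985), k3=(-0.095, -0.985), k4=(-0.100, -0.985); state += dt/6·(k1+2k2+2k3+k4)
t=0.010: state=(0.979, -0.100)
t=0.020: state=(0.978, -0.110)
t=0.030: state=(0.977, -0.120)
continuing one RK4 step at a time; state shown every 50 steps (Δt=0.5):
t=0.500: state=(0.810, -0.599)
t=1.000: state=(0.341, -1.366)
t=1.500: state=(-0.672, -2.678)
t=2.000: state=(-1.769, -1.047)
t=2.500: state=(-1.874, 0.259)
t=3.000: state=(-1.674, 0.497)
t=3.500: state=(-1.384, 0.673)
t=4.000: state=(-0.974, 1.018)
t=4.500: state=(-0.271, 1.959)
t=5.000: state=(1.107, 3.176)
t=5.500: state=(1.995, 0.352)
t=6.000: state=(1.930, -0.364)
t=6.500: state=(1.710, -0.502)
t=7.000: state=(1.425, -0.654)
t=7.500: state=(1.031, -0.963)
t=8.000: state=(0.378, -1.796)
t=8.500: state=(-0.923, -3.246)
t=9.000: state=(-1.969, -0.583)
t=9.500: state=(-1.951, 0.337)
t=10.000: state=(-1.739, 0.489)
t=10.500: state=(-1.462, 0.631)
t=11.000: state=(-1.086, 0.911)
t=11.240: state=(-0.839, 1.169)
largest grid value and its neighbours: x(5.620)=2.01490, x(5.630)=2.01497, x(5.640)=2.01484
parabola through these three points peaks at t≈5.629 with x≈2.01497

max x = 2.015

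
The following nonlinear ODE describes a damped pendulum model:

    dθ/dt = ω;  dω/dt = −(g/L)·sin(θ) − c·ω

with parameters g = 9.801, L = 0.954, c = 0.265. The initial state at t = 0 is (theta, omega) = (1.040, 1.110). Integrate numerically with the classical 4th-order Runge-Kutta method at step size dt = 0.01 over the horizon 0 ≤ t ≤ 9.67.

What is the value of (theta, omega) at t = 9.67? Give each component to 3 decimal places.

(theta, omega) = (-0.042, 0.964)

t=0.000: state=(1.040, 1.110)
step 1 (dt=0.01): k1=(1.110, -9.154), k2=(1.064, -9.171), k3=(1.064, -9.170), k4=(1.018, -9.185); state += dt/6·(k1+2k2+2k3+k4)
t=0.010: state=(1.051, 1.018)
t=0.020: state=(1.060, 0.926)
t=0.030: state=(1.069, 0.834)
continuing one RK4 step at a time; state shown every 50 steps (Δt=0.5):
t=0.500: state=(0.508, -2.848)
t=1.000: state=(-0.831, -1.428)
t=1.500: state=(-0.541, 2.320)
t=2.000: state=(0.671, 1.509)
t=2.500: state=(0.523, -1.920)
t=3.000: state=(-0.553, -1.459)
t=3.500: state=(-0.480, 1.622)
t=4.000: state=(0.466, 1.344)
t=4.500: state=(0.429, -1.397)
t=5.000: state=(-0.402, -1.201)
t=5.500: state=(-0.376, 1.224)
t=6.000: state=(0.352, 1.051)
t=6.500: state=(0.325, -1.087)
t=7.000: state=(-0.313, -0.905)
t=7.500: state=(-0.277, 0.974)
t=8.000: state=(0.281, 0.769)
t=8.500: state=(0.234, -0.878)
t=9.000: state=(-0.254, -0.645)
t=9.500: state=(-0.195, 0.794)
t=9.670: state=(-0.042, 0.964)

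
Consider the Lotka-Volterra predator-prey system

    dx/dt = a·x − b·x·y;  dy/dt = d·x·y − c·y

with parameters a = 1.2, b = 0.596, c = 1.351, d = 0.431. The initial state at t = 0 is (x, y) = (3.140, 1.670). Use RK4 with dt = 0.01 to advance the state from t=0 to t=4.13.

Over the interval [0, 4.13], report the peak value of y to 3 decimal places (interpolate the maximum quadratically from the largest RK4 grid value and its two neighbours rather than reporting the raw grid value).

t=0.000: state=(3.140, 1.670)
step 1 (dt=0.01): k1=(0.643, 0.004), k2=(0.643, 0.006), k3=(0.643, 0.006), k4=(0.644, 0.009); state += dt/6·(k1+2k2+2k3+k4)
t=0.010: state=(3.146, 1.670)
t=0.020: state=(3.153, 1.670)
t=0.030: state=(3.159, 1.670)
continuing one RK4 step at a time; state shown every 20 steps (Δt=0.2):
t=0.200: state=(3.270, 1.680)
t=0.400: state=(3.397, 1.709)
t=0.600: state=(3.513, 1.757)
t=0.800: state=(3.608, 1.823)
t=1.000: state=(3.674, 1.905)
t=1.200: state=(3.701, 1.999)
t=1.400: state=(3.686, 2.098)
t=1.600: state=(3.627, 2.195)
t=1.800: state=(3.531, 2.282)
t=2.000: state=(3.405, 2.348)
t=2.200: state=(3.263, 2.389)
t=2.400: state=(3.117, 2.401)
t=2.600: state=(2.979, 2.383)
t=2.800: state=(2.857, 2.338)
t=3.000: state=(2.759, 2.273)
t=3.200: state=(2.687, 2.193)
t=3.400: state=(2.644, 2.106)
t=3.600: state=(2.629, 2.017)
t=3.800: state=(2.641, 1.932)
t=4.000: state=(2.680, 1.854)
t=4.130: state=(2.718, 1.809)
largest grid value and its neighbours: y(2.370)=2.40099, y(2.380)=2.40099, y(2.390)=2.40092
parabola through these three points peaks at t≈2.376 with y≈2.40100

max y = 2.401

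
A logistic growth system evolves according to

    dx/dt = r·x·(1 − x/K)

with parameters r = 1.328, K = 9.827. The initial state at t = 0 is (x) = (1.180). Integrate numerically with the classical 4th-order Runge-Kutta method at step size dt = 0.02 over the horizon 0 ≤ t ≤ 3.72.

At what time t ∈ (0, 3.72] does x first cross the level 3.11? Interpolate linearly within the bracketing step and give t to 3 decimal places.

t = 0.920

t=0.000: state=(1.180)
step 1 (dt=0.02): k1=(1.379), k2=(1.393), k3=(1.393), k4=(1.407); state += dt/6·(k1+2k2+2k3+k4)
t=0.020: state=(1.208)
t=0.040: state=(1.236)
t=0.060: state=(1.265)
continuing one RK4 step at a time; state shown every 10 steps (Δt=0.2):
t=0.200: state=(1.485)
t=0.400: state=(1.851)
t=0.600: state=(2.284)
t=0.800: state=(2.782)
t=0.900: state=(3.054)
next step: t=0.920: state=(3.110) — x has crossed 3.11
linear interpolation between t=0.900 (3.05399) and t=0.920 (3.11017) → t≈0.920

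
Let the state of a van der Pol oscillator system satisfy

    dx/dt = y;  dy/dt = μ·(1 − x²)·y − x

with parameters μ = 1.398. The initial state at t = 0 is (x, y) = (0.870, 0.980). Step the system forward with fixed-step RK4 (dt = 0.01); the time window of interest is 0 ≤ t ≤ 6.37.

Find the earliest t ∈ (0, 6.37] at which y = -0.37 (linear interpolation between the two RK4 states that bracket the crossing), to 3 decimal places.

t = 1.105

t=0.000: state=(0.870, 0.980)
step 1 (dt=0.01): k1=(0.980, -0.537), k2=(0.977, -0.554), k3=(0.977, -0.554), k4=(0.974, -0.572); state += dt/6·(k1+2k2+2k3+k4)
t=0.010: state=(0.880, 0.974)
t=0.020: state=(0.889, 0.969)
t=0.030: state=(0.899, 0.962)
continuing one RK4 step at a time; state shown every 25 steps (Δt=0.25):
t=0.250: state=(1.090, 0.745)
t=0.500: state=(1.232, 0.383)
t=0.750: state=(1.282, 0.027)
t=1.000: state=(1.251, -0.265)
t=1.100: state=(1.219, -0.365)
next step: t=1.110: state=(1.215, -0.375) — y has crossed -0.37
linear interpolation between t=1.100 (-0.36545) and t=1.110 (-0.37513) → t≈1.105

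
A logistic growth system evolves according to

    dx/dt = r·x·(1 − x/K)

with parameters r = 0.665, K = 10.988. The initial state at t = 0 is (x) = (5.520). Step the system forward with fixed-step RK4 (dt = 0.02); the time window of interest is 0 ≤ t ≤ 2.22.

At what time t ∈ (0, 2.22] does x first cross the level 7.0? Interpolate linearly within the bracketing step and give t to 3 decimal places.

t=0.000: state=(5.520)
step 1 (dt=0.02): k1=(1.827), k2=(1.827), k3=(1.827), k4=(1.827); state += dt/6·(k1+2k2+2k3+k4)
t=0.020: state=(5.557)
t=0.040: state=(5.593)
t=0.060: state=(5.630)
continuing one RK4 step at a time; state shown every 5 steps (Δt=0.1):
t=0.100: state=(5.703)
t=0.200: state=(5.885)
t=0.300: state=(6.066)
t=0.400: state=(6.246)
t=0.500: state=(6.424)
t=0.600: state=(6.601)
t=0.700: state=(6.775)
t=0.800: state=(6.946)
t=0.820: state=(6.980)
next step: t=0.840: state=(7.014) — x has crossed 7.0
linear interpolation between t=0.820 (6.98002) and t=0.840 (7.01382) → t≈0.832

t = 0.832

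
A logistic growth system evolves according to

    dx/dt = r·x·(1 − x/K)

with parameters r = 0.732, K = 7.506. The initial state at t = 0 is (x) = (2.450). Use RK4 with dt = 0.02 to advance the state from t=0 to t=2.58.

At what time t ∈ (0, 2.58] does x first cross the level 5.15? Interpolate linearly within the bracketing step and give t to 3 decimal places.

t=0.000: state=(2.450)
step 1 (dt=0.02): k1=(1.208), k2=(1.211), k3=(1.211), k4=(1.214); state += dt/6·(k1+2k2+2k3+k4)
t=0.020: state=(2.474)
t=0.040: state=(2.499)
t=0.060: state=(2.523)
continuing one RK4 step at a time; state shown every 5 steps (Δt=0.1):
t=0.100: state=(2.572)
t=0.200: state=(2.697)
t=0.300: state=(2.825)
t=0.400: state=(2.955)
t=0.500: state=(3.087)
t=0.600: state=(3.221)
t=0.700: state=(3.357)
t=0.800: state=(3.493)
t=0.900: state=(3.630)
t=1.000: state=(3.767)
t=1.100: state=(3.904)
t=1.200: state=(4.041)
t=1.300: state=(4.177)
t=1.400: state=(4.312)
t=1.500: state=(4.446)
t=1.600: state=(4.578)
t=1.700: state=(4.707)
t=1.800: state=(4.834)
t=1.900: state=(4.959)
t=2.000: state=(5.081)
t=2.040: state=(5.129)
next step: t=2.060: state=(5.152) — x has crossed 5.15
linear interpolation between t=2.040 (5.12855) and t=2.060 (5.15226) → t≈2.058

t = 2.058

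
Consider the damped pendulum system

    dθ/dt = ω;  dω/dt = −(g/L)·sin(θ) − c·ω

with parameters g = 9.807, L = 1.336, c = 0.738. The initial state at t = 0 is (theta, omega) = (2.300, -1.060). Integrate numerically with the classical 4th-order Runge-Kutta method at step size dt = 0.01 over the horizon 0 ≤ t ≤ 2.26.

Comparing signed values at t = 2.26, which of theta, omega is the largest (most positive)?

t=0.000: state=(2.300, -1.060)
step 1 (dt=0.01): k1=(-1.060, -4.692), k2=(-1.083, -4.700), k3=(-1.084, -4.701), k4=(-1.107, -4.710); state += dt/6·(k1+2k2+2k3+k4)
t=0.010: state=(2.289, -1.107)
t=0.020: state=(2.278, -1.154)
t=0.030: state=(2.266, -1.202)
continuing one RK4 step at a time; state shown every 10 steps (Δt=0.1):
t=0.100: state=(2.170, -1.540)
t=0.200: state=(1.991, -2.046)
t=0.300: state=(1.760, -2.573)
t=0.400: state=(1.477, -3.095)
t=0.500: state=(1.143, -3.555)
t=0.600: state=(0.770, -3.878)
t=0.700: state=(0.375, -3.982)
t=0.800: state=(-0.017, -3.821)
t=0.900: state=(-0.381, -3.406)
t=1.000: state=(-0.692, -2.799)
t=1.100: state=(-0.937, -2.083)
t=1.200: state=(-1.108, -1.329)
t=1.300: state=(-1.203, -0.586)
t=1.400: state=(-1.226, 0.121)
t=1.500: state=(-1.181, 0.774)
t=1.600: state=(-1.073, 1.359)
t=1.700: state=(-0.912, 1.855)
t=1.800: state=(-0.706, 2.235)
t=1.900: state=(-0.470, 2.468)
t=2.000: state=(-0.218, 2.530)
t=2.100: state=(0.030, 2.414)
t=2.200: state=(0.259, 2.138)
t=2.260: state=(0.381, 1.910)
compare at T: theta=0.381, omega=1.910

largest component: omega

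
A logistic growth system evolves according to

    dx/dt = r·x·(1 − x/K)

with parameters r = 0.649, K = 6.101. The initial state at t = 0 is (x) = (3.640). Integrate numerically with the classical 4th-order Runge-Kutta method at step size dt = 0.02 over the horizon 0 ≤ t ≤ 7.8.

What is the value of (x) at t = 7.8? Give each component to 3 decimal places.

(x) = (6.075)

t=0.000: state=(3.640)
step 1 (dt=0.02): k1=(0.953), k2=(0.952), k3=(0.952), k4=(0.950); state += dt/6·(k1+2k2+2k3+k4)
t=0.020: state=(3.659)
t=0.040: state=(3.678)
t=0.060: state=(3.697)
continuing one RK4 step at a time; state shown every 25 steps (Δt=0.5):
t=0.500: state=(4.098)
t=1.000: state=(4.508)
t=1.500: state=(4.860)
t=2.000: state=(5.150)
t=2.500: state=(5.383)
t=3.000: state=(5.564)
t=3.500: state=(5.703)
t=4.000: state=(5.808)
t=4.500: state=(5.886)
t=5.000: state=(5.944)
t=5.500: state=(5.987)
t=6.000: state=(6.018)
t=6.500: state=(6.041)
t=7.000: state=(6.057)
t=7.500: state=(6.069)
t=7.800: state=(6.075)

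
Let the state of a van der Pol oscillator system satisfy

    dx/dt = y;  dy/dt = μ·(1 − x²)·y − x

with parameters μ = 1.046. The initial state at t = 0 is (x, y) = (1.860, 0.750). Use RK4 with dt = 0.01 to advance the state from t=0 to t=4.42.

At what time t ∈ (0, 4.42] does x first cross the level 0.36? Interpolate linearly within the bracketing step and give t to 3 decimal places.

t=0.000: state=(1.860, 0.750)
step 1 (dt=0.01): k1=(0.750, -3.790), k2=(0.731, -3.755), k3=(0.731, -3.755), k4=(0.712, -3.721); state += dt/6·(k1+2k2+2k3+k4)
t=0.010: state=(1.867, 0.712)
t=0.020: state=(1.874, 0.676)
t=0.030: state=(1.881, 0.639)
continuing one RK4 step at a time; state shown every 20 steps (Δt=0.2):
t=0.200: state=(1.944, 0.138)
t=0.400: state=(1.932, -0.218)
t=0.600: state=(1.867, -0.420)
t=0.800: state=(1.769, -0.548)
t=1.000: state=(1.649, -0.649)
t=1.200: state=(1.510, -0.747)
t=1.400: state=(1.350, -0.858)
t=1.600: state=(1.165, -0.997)
t=1.800: state=(0.948, -1.182)
t=2.000: state=(0.687, -1.435)
t=2.200: state=(0.368, -1.780)
next step: t=2.210: state=(0.350, -1.800) — x has crossed 0.36
linear interpolation between t=2.200 (0.36762) and t=2.210 (0.34972) → t≈2.204

t = 2.204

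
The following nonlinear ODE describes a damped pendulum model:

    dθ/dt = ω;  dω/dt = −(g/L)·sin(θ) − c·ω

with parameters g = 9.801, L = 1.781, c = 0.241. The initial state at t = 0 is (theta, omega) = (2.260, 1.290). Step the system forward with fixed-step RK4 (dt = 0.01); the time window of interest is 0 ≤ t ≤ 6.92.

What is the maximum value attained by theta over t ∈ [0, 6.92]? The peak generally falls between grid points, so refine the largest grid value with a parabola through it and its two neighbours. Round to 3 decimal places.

t=0.000: state=(2.260, 1.290)
step 1 (dt=0.01): k1=(1.290, -4.558), k2=(1.267, -4.530), k3=(1.267, -4.530), k4=(1.245, -4.502); state += dt/6·(k1+2k2+2k3+k4)
t=0.010: state=(2.273, 1.245)
t=0.020: state=(2.285, 1.200)
t=0.030: state=(2.297, 1.156)
continuing one RK4 step at a time; state shown every 25 steps (Δt=0.25):
t=0.250: state=(2.453, 0.293)
t=0.500: state=(2.417, -0.573)
t=0.750: state=(2.159, -1.526)
t=1.000: state=(1.637, -2.678)
t=1.250: state=(0.824, -3.753)
t=1.500: state=(-0.165, -3.947)
t=1.750: state=(-1.047, -2.953)
t=2.000: state=(-1.604, -1.492)
t=2.250: state=(-1.799, -0.089)
t=2.500: state=(-1.656, 1.227)
t=2.750: state=(-1.191, 2.468)
t=3.000: state=(-0.455, 3.293)
t=3.250: state=(0.373, 3.145)
t=3.500: state=(1.039, 2.085)
t=3.750: state=(1.390, 0.705)
t=4.000: state=(1.394, -0.656)
t=4.250: state=(1.072, -1.882)
t=4.500: state=(0.485, -2.710)
t=4.750: state=(-0.214, -2.725)
t=5.000: state=(-0.805, -1.900)
t=5.250: state=(-1.131, -0.674)
t=5.500: state=(-1.140, 0.590)
t=5.750: state=(-0.849, 1.687)
t=6.000: state=(-0.333, 2.336)
t=6.250: state=(0.256, 2.244)
t=6.500: state=(0.730, 1.465)
t=6.750: state=(0.962, 0.361)
t=6.920: state=(0.957, -0.410)
largest grid value and its neighbours: theta(0.320)=2.46452, theta(0.330)=2.46482, theta(0.340)=2.46477
parabola through these three points peaks at t≈0.334 with theta≈2.46484

max theta = 2.465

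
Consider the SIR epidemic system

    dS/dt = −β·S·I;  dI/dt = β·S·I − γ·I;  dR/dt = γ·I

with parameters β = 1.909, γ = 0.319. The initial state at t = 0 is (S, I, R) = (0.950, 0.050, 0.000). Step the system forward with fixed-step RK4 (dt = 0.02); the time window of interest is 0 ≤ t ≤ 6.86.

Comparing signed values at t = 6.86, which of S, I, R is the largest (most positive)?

largest component: R

t=0.000: state=(0.950, 0.050, 0.000)
step 1 (dt=0.02): k1=(-0.091, 0.075, 0.016), k2=(-0.092, 0.076, 0.016), k3=(-0.092, 0.076, 0.016), k4=(-0.093, 0.077, 0.016); state += dt/6·(k1+2k2+2k3+k4)
t=0.020: state=(0.948, 0.052, 0.000)
t=0.040: state=(0.946, 0.053, 0.001)
t=0.060: state=(0.944, 0.055, 0.001)
continuing one RK4 step at a time; state shown every 25 steps (Δt=0.5):
t=0.500: state=(0.886, 0.103, 0.012)
t=1.000: state=(0.771, 0.194, 0.035)
t=1.500: state=(0.605, 0.320, 0.076)
t=2.000: state=(0.419, 0.444, 0.137)
t=2.500: state=(0.263, 0.522, 0.215)
t=3.000: state=(0.157, 0.542, 0.300)
t=3.500: state=(0.095, 0.520, 0.385)
t=4.000: state=(0.059, 0.476, 0.465)
t=4.500: state=(0.038, 0.425, 0.537)
t=5.000: state=(0.026, 0.373, 0.601)
t=5.500: state=(0.019, 0.325, 0.656)
t=6.000: state=(0.014, 0.281, 0.705)
t=6.500: state=(0.011, 0.243, 0.746)
t=6.860: state=(0.009, 0.218, 0.773)
compare at T: S=0.009, I=0.218, R=0.773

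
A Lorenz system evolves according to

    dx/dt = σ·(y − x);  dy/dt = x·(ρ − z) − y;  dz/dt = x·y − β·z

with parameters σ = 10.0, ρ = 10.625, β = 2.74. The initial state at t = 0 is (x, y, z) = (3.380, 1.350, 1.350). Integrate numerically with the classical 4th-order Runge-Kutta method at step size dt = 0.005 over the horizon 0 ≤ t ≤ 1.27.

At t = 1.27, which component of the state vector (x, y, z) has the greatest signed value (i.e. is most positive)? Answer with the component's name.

t=0.000: state=(3.380, 1.350, 1.350)
step 1 (dt=0.005): k1=(-20.300, 29.999, 0.864), k2=(-19.043, 29.447, 1.039), k3=(-19.088, 29.476, 1.038), k4=(-17.872, 28.950, 1.205); state += dt/6·(k1+2k2+2k3+k4)
t=0.005: state=(3.285, 1.497, 1.355)
t=0.010: state=(3.201, 1.640, 1.362)
t=0.015: state=(3.128, 1.778, 1.370)
continuing one RK4 step at a time; state shown every 10 steps (Δt=0.05):
t=0.050: state=(2.870, 2.656, 1.465)
t=0.100: state=(3.032, 3.810, 1.720)
t=0.150: state=(3.592, 5.017, 2.182)
t=0.200: state=(4.432, 6.344, 2.970)
t=0.250: state=(5.480, 7.733, 4.229)
t=0.300: state=(6.642, 8.979, 6.074)
t=0.350: state=(7.742, 9.718, 8.477)
t=0.400: state=(8.520, 9.562, 11.107)
t=0.450: state=(8.710, 8.386, 13.348)
t=0.500: state=(8.202, 6.545, 14.613)
t=0.550: state=(7.142, 4.670, 14.750)
t=0.600: state=(5.844, 3.228, 14.046)
t=0.650: state=(4.607, 2.336, 12.915)
t=0.700: state=(3.606, 1.887, 11.658)
t=0.750: state=(2.888, 1.727, 10.434)
t=0.800: state=(2.430, 1.739, 9.310)
t=0.850: state=(2.180, 1.858, 8.310)
t=0.900: state=(2.093, 2.053, 7.440)
t=0.950: state=(2.131, 2.319, 6.702)
t=1.000: state=(2.275, 2.660, 6.099)
t=1.050: state=(2.515, 3.087, 5.639)
t=1.100: state=(2.848, 3.608, 5.336)
t=1.150: state=(3.277, 4.232, 5.214)
t=1.200: state=(3.803, 4.954, 5.308)
t=1.250: state=(4.423, 5.746, 5.659)
t=1.270: state=(4.693, 6.071, 5.882)
compare at T: x=4.693, y=6.071, z=5.882

largest component: y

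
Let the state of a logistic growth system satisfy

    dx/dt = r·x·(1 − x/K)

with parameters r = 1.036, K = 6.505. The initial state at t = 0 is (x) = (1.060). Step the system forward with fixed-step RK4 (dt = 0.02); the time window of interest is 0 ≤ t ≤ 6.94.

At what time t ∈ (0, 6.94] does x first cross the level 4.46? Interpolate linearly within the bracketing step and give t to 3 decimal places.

t=0.000: state=(1.060)
step 1 (dt=0.02): k1=(0.919), k2=(0.926), k3=(0.926), k4=(0.932); state += dt/6·(k1+2k2+2k3+k4)
t=0.020: state=(1.079)
t=0.040: state=(1.097)
t=0.060: state=(1.116)
continuing one RK4 step at a time; state shown every 25 steps (Δt=0.5):
t=0.500: state=(1.602)
t=1.000: state=(2.304)
t=1.500: state=(3.119)
t=2.000: state=(3.950)
t=2.320: state=(4.442)
next step: t=2.340: state=(4.471) — x has crossed 4.46
linear interpolation between t=2.320 (4.44221) and t=2.340 (4.47128) → t≈2.332

t = 2.332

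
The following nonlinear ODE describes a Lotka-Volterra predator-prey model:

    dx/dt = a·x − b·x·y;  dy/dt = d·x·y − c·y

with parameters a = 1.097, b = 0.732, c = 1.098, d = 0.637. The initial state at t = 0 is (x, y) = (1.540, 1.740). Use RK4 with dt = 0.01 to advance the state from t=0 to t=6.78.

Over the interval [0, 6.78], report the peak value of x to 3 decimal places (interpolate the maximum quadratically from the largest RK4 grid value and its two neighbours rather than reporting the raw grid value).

max x = 2.070

t=0.000: state=(1.540, 1.740)
step 1 (dt=0.01): k1=(-0.272, -0.204), k2=(-0.271, -0.205), k3=(-0.271, -0.205), k4=(-0.269, -0.206); state += dt/6·(k1+2k2+2k3+k4)
t=0.010: state=(1.537, 1.738)
t=0.020: state=(1.535, 1.736)
t=0.030: state=(1.532, 1.734)
continuing one RK4 step at a time; state shown every 25 steps (Δt=0.25):
t=0.250: state=(1.481, 1.682)
t=0.500: state=(1.441, 1.612)
t=0.750: state=(1.421, 1.538)
t=1.000: state=(1.420, 1.466)
t=1.250: state=(1.438, 1.398)
t=1.500: state=(1.473, 1.339)
t=1.750: state=(1.523, 1.292)
t=2.000: state=(1.587, 1.257)
t=2.250: state=(1.662, 1.238)
t=2.500: state=(1.745, 1.234)
t=2.750: state=(1.830, 1.246)
t=3.000: state=(1.912, 1.276)
t=3.250: state=(1.983, 1.322)
t=3.500: state=(2.037, 1.384)
t=3.750: state=(2.066, 1.459)
t=4.000: state=(2.066, 1.542)
t=4.250: state=(2.034, 1.625)
t=4.500: state=(1.974, 1.699)
t=4.750: state=(1.892, 1.757)
t=5.000: state=(1.798, 1.792)
t=5.250: state=(1.702, 1.799)
t=5.500: state=(1.613, 1.780)
t=5.750: state=(1.538, 1.738)
t=6.000: state=(1.479, 1.679)
t=6.250: state=(1.440, 1.610)
t=6.500: state=(1.421, 1.536)
t=6.750: state=(1.421, 1.463)
t=6.780: state=(1.422, 1.455)
largest grid value and its neighbours: x(3.860)=2.07002, x(3.870)=2.07005, x(3.880)=2.07003
parabola through these three points peaks at t≈3.871 with x≈2.07005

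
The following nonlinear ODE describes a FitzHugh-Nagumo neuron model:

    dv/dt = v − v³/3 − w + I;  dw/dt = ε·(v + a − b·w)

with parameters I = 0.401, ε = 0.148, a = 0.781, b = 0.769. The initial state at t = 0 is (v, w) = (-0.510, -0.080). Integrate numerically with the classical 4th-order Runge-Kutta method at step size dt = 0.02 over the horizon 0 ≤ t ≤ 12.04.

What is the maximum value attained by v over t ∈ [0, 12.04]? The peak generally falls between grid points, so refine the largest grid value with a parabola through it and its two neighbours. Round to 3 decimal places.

t=0.000: state=(-0.510, -0.080)
step 1 (dt=0.02): k1=(0.015, 0.049), k2=(0.015, 0.049), k3=(0.015, 0.049), k4=(0.014, 0.049); state += dt/6·(k1+2k2+2k3+k4)
t=0.020: state=(-0.510, -0.079)
t=0.040: state=(-0.509, -0.078)
t=0.060: state=(-0.509, -0.077)
continuing one RK4 step at a time; state shown every 25 steps (Δt=0.5):
t=0.500: state=(-0.508, -0.056)
t=1.000: state=(-0.518, -0.033)
t=1.500: state=(-0.547, -0.014)
t=2.000: state=(-0.598, 0.002)
t=2.500: state=(-0.676, 0.013)
t=3.000: state=(-0.782, 0.016)
t=3.500: state=(-0.910, 0.010)
t=4.000: state=(-1.043, -0.004)
t=4.500: state=(-1.162, -0.027)
t=5.000: state=(-1.250, -0.057)
t=5.500: state=(-1.304, -0.090)
t=6.000: state=(-1.328, -0.123)
t=6.500: state=(-1.330, -0.156)
t=7.000: state=(-1.319, -0.186)
t=7.500: state=(-1.298, -0.214)
t=8.000: state=(-1.273, -0.239)
t=8.500: state=(-1.245, -0.260)
t=9.000: state=(-1.215, -0.278)
t=9.500: state=(-1.184, -0.292)
t=10.000: state=(-1.152, -0.304)
t=10.500: state=(-1.121, -0.313)
t=11.000: state=(-1.090, -0.319)
t=11.500: state=(-1.060, -0.322)
t=12.000: state=(-1.030, -0.323)
t=12.040: state=(-1.028, -0.323)
largest grid value and its neighbours: v(0.340)=-0.50719, v(0.360)=-0.50718, v(0.380)=-0.50719
parabola through these three points peaks at t≈0.357 with v≈-0.50718

max v = -0.507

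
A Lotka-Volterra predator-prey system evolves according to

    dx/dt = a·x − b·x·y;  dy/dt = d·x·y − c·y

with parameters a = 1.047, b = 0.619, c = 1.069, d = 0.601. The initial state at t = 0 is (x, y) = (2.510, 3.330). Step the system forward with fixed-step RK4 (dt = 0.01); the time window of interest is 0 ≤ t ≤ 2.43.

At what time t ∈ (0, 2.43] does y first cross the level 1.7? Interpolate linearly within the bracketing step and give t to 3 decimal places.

t=0.000: state=(2.510, 3.330)
step 1 (dt=0.01): k1=(-2.546, 1.464), k2=(-2.544, 1.441), k3=(-2.544, 1.441), k4=(-2.542, 1.419); state += dt/6·(k1+2k2+2k3+k4)
t=0.010: state=(2.485, 3.344)
t=0.020: state=(2.459, 3.358)
t=0.030: state=(2.434, 3.372)
continuing one RK4 step at a time; state shown every 10 steps (Δt=0.1):
t=0.100: state=(2.259, 3.453)
t=0.200: state=(2.020, 3.529)
t=0.300: state=(1.801, 3.556)
t=0.400: state=(1.605, 3.540)
t=0.500: state=(1.434, 3.485)
t=0.600: state=(1.286, 3.398)
t=0.700: state=(1.161, 3.286)
t=0.800: state=(1.056, 3.156)
t=0.900: state=(0.969, 3.014)
t=1.000: state=(0.897, 2.864)
t=1.100: state=(0.838, 2.711)
t=1.200: state=(0.791, 2.559)
t=1.300: state=(0.753, 2.408)
t=1.400: state=(0.723, 2.262)
t=1.500: state=(0.701, 2.122)
t=1.600: state=(0.686, 1.988)
t=1.700: state=(0.676, 1.861)
t=1.800: state=(0.671, 1.741)
t=1.830: state=(0.671, 1.707)
next step: t=1.840: state=(0.671, 1.695) — y has crossed 1.7
linear interpolation between t=1.830 (1.70662) and t=1.840 (1.69530) → t≈1.836

t = 1.836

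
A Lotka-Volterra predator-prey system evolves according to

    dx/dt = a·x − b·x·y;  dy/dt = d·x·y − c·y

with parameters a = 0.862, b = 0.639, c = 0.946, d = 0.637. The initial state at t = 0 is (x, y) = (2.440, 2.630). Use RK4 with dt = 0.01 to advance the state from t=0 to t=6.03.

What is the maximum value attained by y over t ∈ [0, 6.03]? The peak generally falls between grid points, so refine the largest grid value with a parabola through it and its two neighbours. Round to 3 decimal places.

t=0.000: state=(2.440, 2.630)
step 1 (dt=0.01): k1=(-1.997, 1.600), k2=(-2.002, 1.588), k3=(-2.001, 1.588), k4=(-2.005, 1.576); state += dt/6·(k1+2k2+2k3+k4)
t=0.010: state=(2.420, 2.646)
t=0.020: state=(2.400, 2.662)
t=0.030: state=(2.380, 2.677)
continuing one RK4 step at a time; state shown every 20 steps (Δt=0.2):
t=0.200: state=(2.034, 2.895)
t=0.400: state=(1.653, 3.028)
t=0.600: state=(1.332, 3.029)
t=0.800: state=(1.081, 2.921)
t=1.000: state=(0.894, 2.740)
t=1.200: state=(0.759, 2.518)
t=1.400: state=(0.663, 2.281)
t=1.600: state=(0.598, 2.045)
t=1.800: state=(0.555, 1.821)
t=2.000: state=(0.530, 1.615)
t=2.200: state=(0.518, 1.428)
t=2.400: state=(0.518, 1.263)
t=2.600: state=(0.529, 1.117)
t=2.800: state=(0.550, 0.990)
t=3.000: state=(0.580, 0.881)
t=3.200: state=(0.619, 0.787)
t=3.400: state=(0.669, 0.707)
t=3.600: state=(0.729, 0.639)
t=3.800: state=(0.801, 0.583)
t=4.000: state=(0.887, 0.537)
t=4.200: state=(0.986, 0.501)
t=4.400: state=(1.101, 0.473)
t=4.600: state=(1.233, 0.454)
t=4.800: state=(1.383, 0.444)
t=5.000: state=(1.553, 0.443)
t=5.200: state=(1.743, 0.452)
t=5.400: state=(1.952, 0.474)
t=5.600: state=(2.178, 0.510)
t=5.800: state=(2.417, 0.565)
t=6.000: state=(2.658, 0.647)
t=6.030: state=(2.694, 0.661)
largest grid value and its neighbours: y(0.490)=3.04397, y(0.500)=3.04410, y(0.510)=3.04392
parabola through these three points peaks at t≈0.499 with y≈3.04410

max y = 3.044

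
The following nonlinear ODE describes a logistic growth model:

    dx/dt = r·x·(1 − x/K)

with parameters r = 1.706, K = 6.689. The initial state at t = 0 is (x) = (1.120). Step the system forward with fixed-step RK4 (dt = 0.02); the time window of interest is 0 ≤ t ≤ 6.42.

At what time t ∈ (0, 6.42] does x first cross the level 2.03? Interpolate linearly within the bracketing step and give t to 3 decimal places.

t=0.000: state=(1.120)
step 1 (dt=0.02): k1=(1.591), k2=(1.609), k3=(1.609), k4=(1.627); state += dt/6·(k1+2k2+2k3+k4)
t=0.020: state=(1.152)
t=0.040: state=(1.185)
t=0.060: state=(1.219)
t=0.440: state=(1.998)
next step: t=0.460: state=(2.046) — x has crossed 2.03
linear interpolation between t=0.440 (1.99835) and t=0.460 (2.04649) → t≈0.453

t = 0.453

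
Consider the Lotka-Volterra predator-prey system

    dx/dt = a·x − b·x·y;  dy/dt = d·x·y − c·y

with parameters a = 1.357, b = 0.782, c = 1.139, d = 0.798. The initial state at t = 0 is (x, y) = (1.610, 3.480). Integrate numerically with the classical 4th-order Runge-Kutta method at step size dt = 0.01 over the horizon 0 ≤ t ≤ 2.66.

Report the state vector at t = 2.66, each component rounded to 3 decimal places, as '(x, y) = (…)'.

t=0.000: state=(1.610, 3.480)
step 1 (dt=0.01): k1=(-2.197, 0.507), k2=(-2.185, 0.477), k3=(-2.185, 0.477), k4=(-2.173, 0.447); state += dt/6·(k1+2k2+2k3+k4)
t=0.010: state=(1.588, 3.485)
t=0.020: state=(1.567, 3.489)
t=0.030: state=(1.545, 3.493)
continuing one RK4 step at a time; state shown every 10 steps (Δt=0.1):
t=0.100: state=(1.403, 3.501)
t=0.200: state=(1.223, 3.469)
t=0.300: state=(1.071, 3.392)
t=0.400: state=(0.945, 3.280)
t=0.500: state=(0.842, 3.142)
t=0.600: state=(0.759, 2.988)
t=0.700: state=(0.692, 2.825)
t=0.800: state=(0.640, 2.659)
t=0.900: state=(0.599, 2.492)
t=1.000: state=(0.568, 2.330)
t=1.100: state=(0.546, 2.174)
t=1.200: state=(0.530, 2.025)
t=1.300: state=(0.521, 1.884)
t=1.400: state=(0.518, 1.752)
t=1.500: state=(0.520, 1.630)
t=1.600: state=(0.527, 1.516)
t=1.700: state=(0.538, 1.412)
t=1.800: state=(0.554, 1.316)
t=1.900: state=(0.574, 1.228)
t=2.000: state=(0.599, 1.148)
t=2.100: state=(0.629, 1.076)
t=2.200: state=(0.664, 1.011)
t=2.300: state=(0.705, 0.953)
t=2.400: state=(0.751, 0.901)
t=2.500: state=(0.803, 0.856)
t=2.600: state=(0.861, 0.816)
t=2.660: state=(0.900, 0.795)

(x, y) = (0.900, 0.795)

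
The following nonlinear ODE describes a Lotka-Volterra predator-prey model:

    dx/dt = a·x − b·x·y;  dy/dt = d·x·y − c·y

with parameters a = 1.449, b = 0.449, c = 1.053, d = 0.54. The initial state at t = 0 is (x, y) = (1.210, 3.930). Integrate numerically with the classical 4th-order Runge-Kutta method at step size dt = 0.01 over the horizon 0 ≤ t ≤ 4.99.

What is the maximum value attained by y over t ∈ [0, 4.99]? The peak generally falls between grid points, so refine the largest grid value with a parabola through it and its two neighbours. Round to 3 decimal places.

t=0.000: state=(1.210, 3.930)
step 1 (dt=0.01): k1=(-0.382, -1.570), k2=(-0.377, -1.571), k3=(-0.377, -1.571), k4=(-0.372, -1.572); state += dt/6·(k1+2k2+2k3+k4)
t=0.010: state=(1.206, 3.914)
t=0.020: state=(1.203, 3.899)
t=0.030: state=(1.199, 3.883)
continuing one RK4 step at a time; state shown every 20 steps (Δt=0.2):
t=0.200: state=(1.152, 3.616)
t=0.400: state=(1.128, 3.312)
t=0.600: state=(1.134, 3.031)
t=0.800: state=(1.168, 2.779)
t=1.000: state=(1.228, 2.562)
t=1.200: state=(1.314, 2.380)
t=1.400: state=(1.428, 2.235)
t=1.600: state=(1.569, 2.128)
t=1.800: state=(1.737, 2.061)
t=2.000: state=(1.932, 2.035)
t=2.200: state=(2.149, 2.054)
t=2.400: state=(2.381, 2.125)
t=2.600: state=(2.615, 2.255)
t=2.800: state=(2.830, 2.452)
t=3.000: state=(2.999, 2.723)
t=3.200: state=(3.091, 3.067)
t=3.400: state=(3.081, 3.471)
t=3.600: state=(2.957, 3.899)
t=3.800: state=(2.733, 4.298)
t=4.000: state=(2.446, 4.607)
t=4.200: state=(2.142, 4.781)
t=4.400: state=(1.859, 4.806)
t=4.600: state=(1.619, 4.695)
t=4.800: state=(1.432, 4.483)
t=4.990: state=(1.301, 4.221)
largest grid value and its neighbours: y(4.320)=4.81352, y(4.330)=4.81379, y(4.340)=4.81370
parabola through these three points peaks at t≈4.332 with y≈4.81381

max y = 4.814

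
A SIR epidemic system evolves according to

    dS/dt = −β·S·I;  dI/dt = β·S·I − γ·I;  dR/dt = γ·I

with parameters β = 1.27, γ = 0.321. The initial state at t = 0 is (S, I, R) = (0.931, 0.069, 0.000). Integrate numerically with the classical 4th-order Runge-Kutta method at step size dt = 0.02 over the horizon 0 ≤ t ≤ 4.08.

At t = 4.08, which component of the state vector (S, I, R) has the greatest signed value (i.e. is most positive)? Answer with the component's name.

largest component: I

t=0.000: state=(0.931, 0.069, 0.000)
step 1 (dt=0.02): k1=(-0.082, 0.059, 0.022), k2=(-0.082, 0.060, 0.022), k3=(-0.082, 0.060, 0.022), k4=(-0.083, 0.060, 0.023); state += dt/6·(k1+2k2+2k3+k4)
t=0.020: state=(0.929, 0.070, 0.000)
t=0.040: state=(0.928, 0.071, 0.001)
t=0.060: state=(0.926, 0.073, 0.001)
continuing one RK4 step at a time; state shown every 10 steps (Δt=0.2):
t=0.200: state=(0.913, 0.082, 0.005)
t=0.400: state=(0.893, 0.096, 0.011)
t=0.600: state=(0.870, 0.113, 0.017)
t=0.800: state=(0.843, 0.132, 0.025)
t=1.000: state=(0.813, 0.153, 0.034)
t=1.200: state=(0.780, 0.175, 0.045)
t=1.400: state=(0.744, 0.200, 0.057)
t=1.600: state=(0.705, 0.225, 0.070)
t=1.800: state=(0.663, 0.251, 0.086)
t=2.000: state=(0.620, 0.277, 0.103)
t=2.200: state=(0.576, 0.303, 0.121)
t=2.400: state=(0.532, 0.327, 0.141)
t=2.600: state=(0.488, 0.349, 0.163)
t=2.800: state=(0.446, 0.368, 0.186)
t=3.000: state=(0.405, 0.385, 0.210)
t=3.200: state=(0.367, 0.398, 0.235)
t=3.400: state=(0.331, 0.408, 0.261)
t=3.600: state=(0.298, 0.414, 0.288)
t=3.800: state=(0.268, 0.417, 0.314)
t=4.000: state=(0.241, 0.417, 0.341)
t=4.080: state=(0.231, 0.417, 0.352)
compare at T: S=0.231, I=0.417, R=0.352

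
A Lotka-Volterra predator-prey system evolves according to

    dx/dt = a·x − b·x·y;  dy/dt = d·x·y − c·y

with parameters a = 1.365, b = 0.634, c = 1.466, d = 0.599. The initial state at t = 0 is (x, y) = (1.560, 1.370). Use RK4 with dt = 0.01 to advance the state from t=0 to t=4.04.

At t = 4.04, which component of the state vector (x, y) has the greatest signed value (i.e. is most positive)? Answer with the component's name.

t=0.000: state=(1.560, 1.370)
step 1 (dt=0.01): k1=(0.774, -0.728), k2=(0.780, -0.723), k3=(0.780, -0.723), k4=(0.785, -0.718); state += dt/6·(k1+2k2+2k3+k4)
t=0.010: state=(1.568, 1.363)
t=0.020: state=(1.576, 1.356)
t=0.030: state=(1.584, 1.349)
continuing one RK4 step at a time; state shown every 20 steps (Δt=0.2):
t=0.200: state=(1.737, 1.244)
t=0.400: state=(1.961, 1.158)
t=0.600: state=(2.232, 1.110)
t=0.800: state=(2.551, 1.102)
t=1.000: state=(2.909, 1.139)
t=1.200: state=(3.291, 1.232)
t=1.400: state=(3.664, 1.394)
t=1.600: state=(3.974, 1.644)
t=1.800: state=(4.150, 1.999)
t=2.000: state=(4.115, 2.452)
t=2.200: state=(3.839, 2.952)
t=2.400: state=(3.369, 3.395)
t=2.600: state=(2.822, 3.670)
t=2.800: state=(2.315, 3.720)
t=3.000: state=(1.913, 3.570)
t=3.200: state=(1.625, 3.288)
t=3.400: state=(1.438, 2.944)
t=3.600: state=(1.330, 2.590)
t=3.800: state=(1.286, 2.258)
t=4.000: state=(1.293, 1.965)
t=4.040: state=(1.300, 1.911)
compare at T: x=1.300, y=1.911

largest component: y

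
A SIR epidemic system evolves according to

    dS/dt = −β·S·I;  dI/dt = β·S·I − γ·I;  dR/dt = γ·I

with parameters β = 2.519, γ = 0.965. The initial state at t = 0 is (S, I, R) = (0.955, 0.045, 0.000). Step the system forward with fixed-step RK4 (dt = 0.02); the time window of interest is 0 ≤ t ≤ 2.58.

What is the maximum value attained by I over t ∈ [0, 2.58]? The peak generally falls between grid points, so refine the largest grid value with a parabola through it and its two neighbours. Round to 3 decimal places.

max I = 0.267

t=0.000: state=(0.955, 0.045, 0.000)
step 1 (dt=0.02): k1=(-0.108, 0.065, 0.043), k2=(-0.110, 0.066, 0.044), k3=(-0.110, 0.066, 0.044), k4=(-0.111, 0.066, 0.045); state += dt/6·(k1+2k2+2k3+k4)
t=0.020: state=(0.953, 0.046, 0.001)
t=0.040: state=(0.951, 0.048, 0.002)
t=0.060: state=(0.948, 0.049, 0.003)
continuing one RK4 step at a time; state shown every 5 steps (Δt=0.1):
t=0.100: state=(0.943, 0.052, 0.005)
t=0.200: state=(0.930, 0.060, 0.010)
t=0.300: state=(0.915, 0.068, 0.016)
t=0.400: state=(0.899, 0.078, 0.023)
t=0.500: state=(0.880, 0.089, 0.031)
t=0.600: state=(0.859, 0.100, 0.040)
t=0.700: state=(0.837, 0.113, 0.051)
t=0.800: state=(0.812, 0.126, 0.062)
t=0.900: state=(0.785, 0.140, 0.075)
t=1.000: state=(0.757, 0.154, 0.089)
t=1.100: state=(0.727, 0.169, 0.105)
t=1.200: state=(0.695, 0.183, 0.122)
t=1.300: state=(0.662, 0.197, 0.140)
t=1.400: state=(0.629, 0.211, 0.160)
t=1.500: state=(0.596, 0.223, 0.181)
t=1.600: state=(0.562, 0.235, 0.203)
t=1.700: state=(0.529, 0.245, 0.226)
t=1.800: state=(0.497, 0.253, 0.250)
t=1.900: state=(0.466, 0.259, 0.275)
t=2.000: state=(0.436, 0.264, 0.300)
t=2.100: state=(0.408, 0.266, 0.326)
t=2.200: state=(0.382, 0.267, 0.351)
t=2.300: state=(0.357, 0.266, 0.377)
t=2.400: state=(0.334, 0.264, 0.403)
t=2.500: state=(0.313, 0.260, 0.428)
t=2.580: state=(0.297, 0.255, 0.448)
largest grid value and its neighbours: I(2.180)=0.26696, I(2.200)=0.26698, I(2.220)=0.26693
parabola through these three points peaks at t≈2.195 with I≈0.26698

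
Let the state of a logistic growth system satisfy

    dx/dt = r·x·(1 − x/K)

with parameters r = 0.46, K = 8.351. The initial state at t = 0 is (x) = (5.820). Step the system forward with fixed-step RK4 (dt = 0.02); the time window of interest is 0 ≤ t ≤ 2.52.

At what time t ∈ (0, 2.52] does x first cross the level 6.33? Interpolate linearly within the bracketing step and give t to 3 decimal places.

t=0.000: state=(5.820)
step 1 (dt=0.02): k1=(0.811), k2=(0.810), k3=(0.810), k4=(0.808); state += dt/6·(k1+2k2+2k3+k4)
t=0.020: state=(5.836)
t=0.040: state=(5.852)
t=0.060: state=(5.868)
continuing one RK4 step at a time; state shown every 5 steps (Δt=0.1):
t=0.100: state=(5.900)
t=0.200: state=(5.979)
t=0.300: state=(6.057)
t=0.400: state=(6.132)
t=0.500: state=(6.206)
t=0.600: state=(6.279)
t=0.660: state=(6.322)
next step: t=0.680: state=(6.336) — x has crossed 6.33
linear interpolation between t=0.660 (6.32168) and t=0.680 (6.33578) → t≈0.672

t = 0.672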